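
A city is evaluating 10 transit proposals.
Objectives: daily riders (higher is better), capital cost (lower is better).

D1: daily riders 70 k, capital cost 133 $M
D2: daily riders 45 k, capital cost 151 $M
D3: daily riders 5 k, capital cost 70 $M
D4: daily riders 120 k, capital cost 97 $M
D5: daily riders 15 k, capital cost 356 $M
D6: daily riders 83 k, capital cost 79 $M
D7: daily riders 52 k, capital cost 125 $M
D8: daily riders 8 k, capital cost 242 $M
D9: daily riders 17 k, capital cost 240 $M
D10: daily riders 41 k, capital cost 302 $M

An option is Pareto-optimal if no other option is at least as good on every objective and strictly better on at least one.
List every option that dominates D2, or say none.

D1, D4, D6, D7

D1: daily riders 70≥45, capital cost 133≤151 — dominates D2.
D4: daily riders 120≥45, capital cost 97≤151 — dominates D2.
D6: daily riders 83≥45, capital cost 79≤151 — dominates D2.
D7: daily riders 52≥45, capital cost 125≤151 — dominates D2.
Others (D3, D5, D8, D9, D10) are each worse than D2 on at least one objective.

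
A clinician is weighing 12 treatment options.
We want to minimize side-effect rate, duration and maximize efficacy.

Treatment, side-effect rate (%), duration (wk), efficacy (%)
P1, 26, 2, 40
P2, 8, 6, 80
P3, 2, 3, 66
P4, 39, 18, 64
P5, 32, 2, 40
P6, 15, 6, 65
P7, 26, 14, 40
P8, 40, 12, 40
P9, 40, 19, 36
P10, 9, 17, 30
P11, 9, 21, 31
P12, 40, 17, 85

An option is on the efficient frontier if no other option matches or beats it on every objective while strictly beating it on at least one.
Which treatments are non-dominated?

P1, P2, P3, P12

P1: not dominated.
P2: not dominated.
P3: not dominated (best side-effect rate).
P4: dominated by P2 (side-effect rate 8≤39, duration 6≤18, efficacy 80≥64).
P5: dominated by P1 (side-effect rate 26≤32, duration 2≤2, efficacy 40≥40).
P6: dominated by P2 (side-effect rate 8≤15, duration 6≤6, efficacy 80≥65).
P7: dominated by P1 (side-effect rate 26≤26, duration 2≤14, efficacy 40≥40).
P8: dominated by P1 (side-effect rate 26≤40, duration 2≤12, efficacy 40≥40).
P9: dominated by P1 (side-effect rate 26≤40, duration 2≤19, efficacy 40≥36).
P10: dominated by P2 (side-effect rate 8≤9, duration 6≤17, efficacy 80≥30).
P11: dominated by P2 (side-effect rate 8≤9, duration 6≤21, efficacy 80≥31).
P12: not dominated (best efficacy).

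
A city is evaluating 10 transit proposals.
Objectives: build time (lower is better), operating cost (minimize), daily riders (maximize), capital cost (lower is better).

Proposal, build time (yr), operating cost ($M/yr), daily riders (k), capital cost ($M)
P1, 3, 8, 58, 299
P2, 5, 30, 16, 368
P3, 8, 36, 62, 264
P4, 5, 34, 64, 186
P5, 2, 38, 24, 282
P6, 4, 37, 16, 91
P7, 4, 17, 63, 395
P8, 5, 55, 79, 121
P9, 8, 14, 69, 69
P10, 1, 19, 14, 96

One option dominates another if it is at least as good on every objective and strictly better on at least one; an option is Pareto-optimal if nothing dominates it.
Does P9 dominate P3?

Yes

P9 vs P3: build time 8≤8, operating cost 14≤36, daily riders 69≥62, capital cost 69≤264 — P9 is at least as good on every objective with at least one strict improvement.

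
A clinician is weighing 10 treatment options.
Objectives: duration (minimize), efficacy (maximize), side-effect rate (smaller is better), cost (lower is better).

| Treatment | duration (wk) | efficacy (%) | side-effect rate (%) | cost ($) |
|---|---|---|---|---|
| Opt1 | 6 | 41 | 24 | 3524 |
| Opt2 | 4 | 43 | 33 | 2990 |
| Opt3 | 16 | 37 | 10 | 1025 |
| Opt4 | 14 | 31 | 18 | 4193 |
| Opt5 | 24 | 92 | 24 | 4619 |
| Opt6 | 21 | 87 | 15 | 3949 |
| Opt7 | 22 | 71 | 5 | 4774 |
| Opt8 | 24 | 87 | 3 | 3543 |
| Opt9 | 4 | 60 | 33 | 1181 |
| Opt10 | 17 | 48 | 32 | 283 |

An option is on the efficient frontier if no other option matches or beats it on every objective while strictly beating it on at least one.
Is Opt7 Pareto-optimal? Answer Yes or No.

Opt1: worse on efficacy (41 vs 71).
Opt2: worse on efficacy (43 vs 71).
Opt3: worse on efficacy (37 vs 71).
Opt4: worse on efficacy (31 vs 71).
Opt5: worse on duration (24 vs 22).
Opt6: worse on side-effect rate (15 vs 5).
Opt8: worse on duration (24 vs 22).
Opt9: worse on efficacy (60 vs 71).
Opt10: worse on efficacy (48 vs 71).
No option is at least as good as Opt7 on every objective and strictly better on one.

Yes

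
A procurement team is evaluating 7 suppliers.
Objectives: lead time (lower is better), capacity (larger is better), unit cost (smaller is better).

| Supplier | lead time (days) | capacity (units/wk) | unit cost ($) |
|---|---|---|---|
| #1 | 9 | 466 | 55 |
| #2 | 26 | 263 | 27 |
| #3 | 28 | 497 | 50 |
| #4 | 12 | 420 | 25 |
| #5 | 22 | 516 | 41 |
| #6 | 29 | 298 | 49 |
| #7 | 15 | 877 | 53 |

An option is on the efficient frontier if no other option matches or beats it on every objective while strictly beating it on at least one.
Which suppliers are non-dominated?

#1: not dominated (best lead time).
#2: dominated by #4 (lead time 12≤26, capacity 420≥263, unit cost 25≤27).
#3: dominated by #5 (lead time 22≤28, capacity 516≥497, unit cost 41≤50).
#4: not dominated (best unit cost).
#5: not dominated.
#6: dominated by #4 (lead time 12≤29, capacity 420≥298, unit cost 25≤49).
#7: not dominated (best capacity).

#1, #4, #5, #7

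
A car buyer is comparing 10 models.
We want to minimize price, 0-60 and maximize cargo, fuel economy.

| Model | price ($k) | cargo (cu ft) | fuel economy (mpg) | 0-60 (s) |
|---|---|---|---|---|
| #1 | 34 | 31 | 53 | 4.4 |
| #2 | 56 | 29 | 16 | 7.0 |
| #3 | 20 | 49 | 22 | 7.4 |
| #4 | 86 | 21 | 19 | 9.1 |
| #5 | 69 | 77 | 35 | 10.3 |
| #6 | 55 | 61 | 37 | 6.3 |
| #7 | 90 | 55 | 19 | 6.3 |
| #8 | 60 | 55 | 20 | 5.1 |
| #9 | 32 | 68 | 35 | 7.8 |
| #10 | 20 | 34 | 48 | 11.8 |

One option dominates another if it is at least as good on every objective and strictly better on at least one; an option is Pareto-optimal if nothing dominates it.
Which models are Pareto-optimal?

#1: not dominated (best fuel economy).
#2: dominated by #1 (price 34≤56, cargo 31≥29, fuel economy 53≥16, 0-60 4.4≤7.0).
#3: not dominated.
#4: dominated by #1 (price 34≤86, cargo 31≥21, fuel economy 53≥19, 0-60 4.4≤9.1).
#5: not dominated (best cargo).
#6: not dominated.
#7: dominated by #6 (price 55≤90, cargo 61≥55, fuel economy 37≥19, 0-60 6.3≤6.3).
#8: not dominated.
#9: not dominated.
#10: not dominated.

#1, #3, #5, #6, #8, #9, #10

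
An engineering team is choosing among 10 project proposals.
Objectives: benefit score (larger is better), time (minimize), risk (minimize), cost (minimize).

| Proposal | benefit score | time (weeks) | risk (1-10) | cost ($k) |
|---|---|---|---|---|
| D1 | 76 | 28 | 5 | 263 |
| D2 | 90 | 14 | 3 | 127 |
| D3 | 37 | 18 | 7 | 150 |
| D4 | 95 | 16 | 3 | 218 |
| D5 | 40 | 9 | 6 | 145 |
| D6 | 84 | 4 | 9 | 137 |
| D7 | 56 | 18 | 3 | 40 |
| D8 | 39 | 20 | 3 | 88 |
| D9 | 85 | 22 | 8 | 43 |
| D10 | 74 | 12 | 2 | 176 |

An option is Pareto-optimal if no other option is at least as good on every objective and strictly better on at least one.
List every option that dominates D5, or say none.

none

D1: worse on time (28 vs 9).
D2: worse on time (14 vs 9).
D3: worse on benefit score (37 vs 40).
D4: worse on time (16 vs 9).
D6: worse on risk (9 vs 6).
D7: worse on time (18 vs 9).
D8: worse on benefit score (39 vs 40).
D9: worse on time (22 vs 9).
D10: worse on time (12 vs 9).
No option dominates D5.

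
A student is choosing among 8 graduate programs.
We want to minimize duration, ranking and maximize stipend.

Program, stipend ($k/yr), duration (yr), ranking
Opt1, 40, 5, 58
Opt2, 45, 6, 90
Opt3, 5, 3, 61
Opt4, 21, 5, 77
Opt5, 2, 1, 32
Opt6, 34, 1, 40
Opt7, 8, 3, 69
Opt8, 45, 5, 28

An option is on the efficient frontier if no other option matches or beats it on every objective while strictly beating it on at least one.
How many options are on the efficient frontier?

Opt1: dominated by Opt8 (stipend 45≥40, duration 5≤5, ranking 28≤58).
Opt2: dominated by Opt8 (stipend 45≥45, duration 5≤6, ranking 28≤90).
Opt3: dominated by Opt6 (stipend 34≥5, duration 1≤3, ranking 40≤61).
Opt4: dominated by Opt1 (stipend 40≥21, duration 5≤5, ranking 58≤77).
Opt5: not dominated.
Opt6: not dominated.
Opt7: dominated by Opt6 (stipend 34≥8, duration 1≤3, ranking 40≤69).
Opt8: not dominated (best ranking).
Pareto-optimal: Opt5, Opt6, Opt8 → 3.

3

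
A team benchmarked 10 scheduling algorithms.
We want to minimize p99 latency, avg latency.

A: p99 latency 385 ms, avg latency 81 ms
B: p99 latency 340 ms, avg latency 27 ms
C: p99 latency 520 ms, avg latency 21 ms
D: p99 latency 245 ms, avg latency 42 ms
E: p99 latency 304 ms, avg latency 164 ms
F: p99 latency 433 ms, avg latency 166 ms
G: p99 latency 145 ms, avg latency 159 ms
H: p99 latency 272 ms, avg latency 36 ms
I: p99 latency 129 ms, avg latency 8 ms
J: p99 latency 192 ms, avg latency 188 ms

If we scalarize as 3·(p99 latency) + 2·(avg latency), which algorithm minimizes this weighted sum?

A: 3·385 + 2·81 = 1317
B: 3·340 + 2·27 = 1074
C: 3·520 + 2·21 = 1602
D: 3·245 + 2·42 = 819
E: 3·304 + 2·164 = 1240
F: 3·433 + 2·166 = 1631
G: 3·145 + 2·159 = 753
H: 3·272 + 2·36 = 888
I: 3·129 + 2·8 = 403
J: 3·192 + 2·188 = 952
Lowest: I at 403.

I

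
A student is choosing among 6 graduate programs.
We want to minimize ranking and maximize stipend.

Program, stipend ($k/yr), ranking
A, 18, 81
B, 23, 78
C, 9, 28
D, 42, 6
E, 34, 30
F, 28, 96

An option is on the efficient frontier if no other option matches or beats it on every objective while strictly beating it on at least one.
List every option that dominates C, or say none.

D: stipend 42≥9, ranking 6≤28 — dominates C.
Others (A, B, E, F) are each worse than C on at least one objective.

D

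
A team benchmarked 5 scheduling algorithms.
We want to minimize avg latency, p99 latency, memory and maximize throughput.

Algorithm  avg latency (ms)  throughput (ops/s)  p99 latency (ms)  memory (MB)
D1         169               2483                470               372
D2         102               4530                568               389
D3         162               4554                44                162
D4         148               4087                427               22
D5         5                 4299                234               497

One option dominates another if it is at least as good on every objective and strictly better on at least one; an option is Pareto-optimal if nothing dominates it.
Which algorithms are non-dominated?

D1: dominated by D3 (avg latency 162≤169, throughput 4554≥2483, p99 latency 44≤470, memory 162≤372).
D2: not dominated.
D3: not dominated (best throughput).
D4: not dominated (best memory).
D5: not dominated (best avg latency).

D2, D3, D4, D5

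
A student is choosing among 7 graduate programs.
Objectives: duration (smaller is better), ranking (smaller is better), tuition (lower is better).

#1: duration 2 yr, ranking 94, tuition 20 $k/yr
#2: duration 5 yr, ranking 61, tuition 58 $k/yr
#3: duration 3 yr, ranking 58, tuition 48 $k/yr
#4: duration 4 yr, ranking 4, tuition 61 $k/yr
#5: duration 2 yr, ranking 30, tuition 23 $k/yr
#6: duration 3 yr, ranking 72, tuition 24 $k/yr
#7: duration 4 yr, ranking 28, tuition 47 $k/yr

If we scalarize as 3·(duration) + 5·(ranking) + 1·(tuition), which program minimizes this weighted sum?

#1: 3·2 + 5·94 + 1·20 = 496
#2: 3·5 + 5·61 + 1·58 = 378
#3: 3·3 + 5·58 + 1·48 = 347
#4: 3·4 + 5·4 + 1·61 = 93
#5: 3·2 + 5·30 + 1·23 = 179
#6: 3·3 + 5·72 + 1·24 = 393
#7: 3·4 + 5·28 + 1·47 = 199
Lowest: #4 at 93.

#4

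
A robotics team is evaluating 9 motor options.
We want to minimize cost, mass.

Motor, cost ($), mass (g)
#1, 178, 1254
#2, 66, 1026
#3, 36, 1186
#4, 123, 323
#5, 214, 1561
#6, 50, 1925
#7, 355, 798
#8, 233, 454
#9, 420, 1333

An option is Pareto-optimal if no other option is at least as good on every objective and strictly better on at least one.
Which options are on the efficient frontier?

#1: dominated by #2 (cost 66≤178, mass 1026≤1254).
#2: not dominated.
#3: not dominated (best cost).
#4: not dominated (best mass).
#5: dominated by #1 (cost 178≤214, mass 1254≤1561).
#6: dominated by #3 (cost 36≤50, mass 1186≤1925).
#7: dominated by #4 (cost 123≤355, mass 323≤798).
#8: dominated by #4 (cost 123≤233, mass 323≤454).
#9: dominated by #1 (cost 178≤420, mass 1254≤1333).

#2, #3, #4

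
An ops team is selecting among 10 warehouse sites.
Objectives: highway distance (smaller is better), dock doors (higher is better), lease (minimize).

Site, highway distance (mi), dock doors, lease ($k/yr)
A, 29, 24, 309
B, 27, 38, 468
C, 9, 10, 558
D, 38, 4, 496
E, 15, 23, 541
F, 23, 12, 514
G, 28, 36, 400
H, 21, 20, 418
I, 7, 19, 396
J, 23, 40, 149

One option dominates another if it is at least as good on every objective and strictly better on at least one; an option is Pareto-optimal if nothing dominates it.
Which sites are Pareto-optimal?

E, H, I, J

A: dominated by J (highway distance 23≤29, dock doors 40≥24, lease 149≤309).
B: dominated by J (highway distance 23≤27, dock doors 40≥38, lease 149≤468).
C: dominated by I (highway distance 7≤9, dock doors 19≥10, lease 396≤558).
D: dominated by A (highway distance 29≤38, dock doors 24≥4, lease 309≤496).
E: not dominated.
F: dominated by H (highway distance 21≤23, dock doors 20≥12, lease 418≤514).
G: dominated by J (highway distance 23≤28, dock doors 40≥36, lease 149≤400).
H: not dominated.
I: not dominated (best highway distance).
J: not dominated (best dock doors).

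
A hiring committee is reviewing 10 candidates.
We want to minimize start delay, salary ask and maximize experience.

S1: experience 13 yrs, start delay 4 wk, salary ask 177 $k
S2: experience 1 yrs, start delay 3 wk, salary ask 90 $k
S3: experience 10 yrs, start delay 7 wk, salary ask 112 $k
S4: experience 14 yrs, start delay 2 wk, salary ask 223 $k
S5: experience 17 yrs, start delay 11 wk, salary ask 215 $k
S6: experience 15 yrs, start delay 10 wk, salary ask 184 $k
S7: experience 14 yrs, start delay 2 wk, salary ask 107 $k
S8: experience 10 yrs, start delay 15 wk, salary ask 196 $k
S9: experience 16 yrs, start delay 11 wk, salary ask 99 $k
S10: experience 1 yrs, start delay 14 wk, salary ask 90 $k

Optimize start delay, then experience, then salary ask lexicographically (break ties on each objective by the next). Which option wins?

First minimize start delay: best is 2, kept {S4, S7}.
Then maximize experience: best is 14, kept {S4, S7}.
Then minimize salary ask: best is 107, kept {S7}.

S7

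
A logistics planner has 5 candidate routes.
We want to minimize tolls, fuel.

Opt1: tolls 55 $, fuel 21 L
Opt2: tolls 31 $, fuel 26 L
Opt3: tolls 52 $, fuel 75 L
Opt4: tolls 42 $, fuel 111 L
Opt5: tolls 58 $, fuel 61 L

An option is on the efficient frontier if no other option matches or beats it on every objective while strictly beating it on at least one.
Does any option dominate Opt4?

Yes

Opt2 vs Opt4: tolls 31≤42, fuel 26≤111 — Opt2 is at least as good on every objective and strictly better on at least one, so Opt2 dominates Opt4.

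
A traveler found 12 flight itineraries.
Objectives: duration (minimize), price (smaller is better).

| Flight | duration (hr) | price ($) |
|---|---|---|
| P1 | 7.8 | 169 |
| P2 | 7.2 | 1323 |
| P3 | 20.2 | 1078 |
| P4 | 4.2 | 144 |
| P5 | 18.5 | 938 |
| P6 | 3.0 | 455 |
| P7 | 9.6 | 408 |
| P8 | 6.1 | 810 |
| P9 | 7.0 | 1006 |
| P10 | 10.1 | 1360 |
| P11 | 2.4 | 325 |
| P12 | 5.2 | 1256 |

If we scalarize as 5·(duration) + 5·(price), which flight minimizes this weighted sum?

P1: 5·7.8 + 5·169 = 884.0
P2: 5·7.2 + 5·1323 = 6651.0
P3: 5·20.2 + 5·1078 = 5491.0
P4: 5·4.2 + 5·144 = 741.0
P5: 5·18.5 + 5·938 = 4782.5
P6: 5·3.0 + 5·455 = 2290.0
P7: 5·9.6 + 5·408 = 2088.0
P8: 5·6.1 + 5·810 = 4080.5
P9: 5·7.0 + 5·1006 = 5065.0
P10: 5·10.1 + 5·1360 = 6850.5
P11: 5·2.4 + 5·325 = 1637.0
P12: 5·5.2 + 5·1256 = 6306.0
Lowest: P4 at 741.0.

P4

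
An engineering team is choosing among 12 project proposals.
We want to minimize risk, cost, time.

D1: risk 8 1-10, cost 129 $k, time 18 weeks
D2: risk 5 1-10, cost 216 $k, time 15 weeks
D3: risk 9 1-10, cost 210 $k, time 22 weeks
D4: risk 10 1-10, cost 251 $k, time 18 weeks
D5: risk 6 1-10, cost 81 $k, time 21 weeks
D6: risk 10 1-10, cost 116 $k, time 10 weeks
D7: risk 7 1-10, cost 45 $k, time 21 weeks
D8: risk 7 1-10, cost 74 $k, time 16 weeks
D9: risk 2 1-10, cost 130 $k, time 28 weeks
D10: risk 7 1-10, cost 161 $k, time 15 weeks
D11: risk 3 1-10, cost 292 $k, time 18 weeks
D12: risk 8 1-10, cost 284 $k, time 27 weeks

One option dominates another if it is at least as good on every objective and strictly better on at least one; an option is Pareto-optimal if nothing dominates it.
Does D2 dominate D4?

Yes

D2 vs D4: risk 5≤10, cost 216≤251, time 15≤18 — D2 is at least as good on every objective with at least one strict improvement.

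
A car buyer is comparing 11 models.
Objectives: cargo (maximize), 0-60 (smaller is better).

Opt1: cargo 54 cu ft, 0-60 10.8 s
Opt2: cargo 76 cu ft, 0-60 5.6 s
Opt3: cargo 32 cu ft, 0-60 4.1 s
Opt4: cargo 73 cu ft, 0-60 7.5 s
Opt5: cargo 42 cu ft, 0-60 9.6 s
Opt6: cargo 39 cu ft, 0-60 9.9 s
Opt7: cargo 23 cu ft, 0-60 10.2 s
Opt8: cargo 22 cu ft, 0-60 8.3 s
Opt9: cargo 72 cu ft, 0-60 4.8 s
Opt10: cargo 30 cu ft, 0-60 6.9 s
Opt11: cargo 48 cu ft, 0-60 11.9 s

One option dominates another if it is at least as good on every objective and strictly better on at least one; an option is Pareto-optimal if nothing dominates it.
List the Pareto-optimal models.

Opt2, Opt3, Opt9

Opt1: dominated by Opt2 (cargo 76≥54, 0-60 5.6≤10.8).
Opt2: not dominated (best cargo).
Opt3: not dominated (best 0-60).
Opt4: dominated by Opt2 (cargo 76≥73, 0-60 5.6≤7.5).
Opt5: dominated by Opt2 (cargo 76≥42, 0-60 5.6≤9.6).
Opt6: dominated by Opt2 (cargo 76≥39, 0-60 5.6≤9.9).
Opt7: dominated by Opt2 (cargo 76≥23, 0-60 5.6≤10.2).
Opt8: dominated by Opt2 (cargo 76≥22, 0-60 5.6≤8.3).
Opt9: not dominated.
Opt10: dominated by Opt2 (cargo 76≥30, 0-60 5.6≤6.9).
Opt11: dominated by Opt1 (cargo 54≥48, 0-60 10.8≤11.9).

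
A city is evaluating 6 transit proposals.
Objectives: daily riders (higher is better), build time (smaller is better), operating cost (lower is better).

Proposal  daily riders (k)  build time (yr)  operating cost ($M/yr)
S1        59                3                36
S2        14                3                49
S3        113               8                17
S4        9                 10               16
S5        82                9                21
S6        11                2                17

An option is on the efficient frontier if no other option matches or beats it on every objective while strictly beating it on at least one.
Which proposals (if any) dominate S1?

S2: worse on daily riders (14 vs 59).
S3: worse on build time (8 vs 3).
S4: worse on daily riders (9 vs 59).
S5: worse on build time (9 vs 3).
S6: worse on daily riders (11 vs 59).
No option dominates S1.

none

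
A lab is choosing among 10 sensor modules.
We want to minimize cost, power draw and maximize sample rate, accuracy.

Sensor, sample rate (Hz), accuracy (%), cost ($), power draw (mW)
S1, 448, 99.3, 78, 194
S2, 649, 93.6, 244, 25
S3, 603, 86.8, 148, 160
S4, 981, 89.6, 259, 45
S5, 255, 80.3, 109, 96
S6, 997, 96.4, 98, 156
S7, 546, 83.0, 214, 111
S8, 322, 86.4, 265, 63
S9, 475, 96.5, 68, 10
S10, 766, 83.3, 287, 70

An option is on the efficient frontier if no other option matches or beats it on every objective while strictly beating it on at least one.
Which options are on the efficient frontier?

S1, S2, S4, S6, S7, S9

S1: not dominated (best accuracy).
S2: not dominated.
S3: dominated by S6 (sample rate 997≥603, accuracy 96.4≥86.8, cost 98≤148, power draw 156≤160).
S4: not dominated.
S5: dominated by S9 (sample rate 475≥255, accuracy 96.5≥80.3, cost 68≤109, power draw 10≤96).
S6: not dominated (best sample rate).
S7: not dominated.
S8: dominated by S2 (sample rate 649≥322, accuracy 93.6≥86.4, cost 244≤265, power draw 25≤63).
S9: not dominated (best cost).
S10: dominated by S4 (sample rate 981≥766, accuracy 89.6≥83.3, cost 259≤287, power draw 45≤70).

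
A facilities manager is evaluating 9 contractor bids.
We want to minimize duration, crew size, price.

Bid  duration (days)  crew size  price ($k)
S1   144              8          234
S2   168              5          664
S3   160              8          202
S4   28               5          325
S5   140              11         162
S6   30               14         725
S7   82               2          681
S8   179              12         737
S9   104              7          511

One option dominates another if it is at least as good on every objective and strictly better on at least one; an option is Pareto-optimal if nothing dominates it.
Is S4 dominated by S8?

S8 vs S4: S8 is worse on duration (179 vs 28), so it does not dominate S4.

No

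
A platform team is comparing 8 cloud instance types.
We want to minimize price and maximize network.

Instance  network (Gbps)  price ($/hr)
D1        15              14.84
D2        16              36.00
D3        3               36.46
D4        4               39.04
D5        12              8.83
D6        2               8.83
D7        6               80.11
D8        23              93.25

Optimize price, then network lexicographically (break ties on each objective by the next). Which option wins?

D5

First minimize price: best is 8.83, kept {D5, D6}.
Then maximize network: best is 12, kept {D5}.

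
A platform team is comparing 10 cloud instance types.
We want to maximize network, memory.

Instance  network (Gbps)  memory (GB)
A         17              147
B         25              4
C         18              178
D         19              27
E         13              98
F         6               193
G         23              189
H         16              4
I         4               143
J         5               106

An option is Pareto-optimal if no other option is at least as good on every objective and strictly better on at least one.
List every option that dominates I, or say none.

A, C, F, G

A: network 17≥4, memory 147≥143 — dominates I.
C: network 18≥4, memory 178≥143 — dominates I.
F: network 6≥4, memory 193≥143 — dominates I.
G: network 23≥4, memory 189≥143 — dominates I.
Others (B, D, E, H, J) are each worse than I on at least one objective.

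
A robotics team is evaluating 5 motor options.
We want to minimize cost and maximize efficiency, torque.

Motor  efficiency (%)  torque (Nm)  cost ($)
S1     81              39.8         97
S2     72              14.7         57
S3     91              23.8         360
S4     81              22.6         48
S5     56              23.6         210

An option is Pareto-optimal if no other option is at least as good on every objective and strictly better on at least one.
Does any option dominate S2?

Yes

S4 vs S2: efficiency 81≥72, torque 22.6≥14.7, cost 48≤57 — S4 is at least as good on every objective and strictly better on at least one, so S4 dominates S2.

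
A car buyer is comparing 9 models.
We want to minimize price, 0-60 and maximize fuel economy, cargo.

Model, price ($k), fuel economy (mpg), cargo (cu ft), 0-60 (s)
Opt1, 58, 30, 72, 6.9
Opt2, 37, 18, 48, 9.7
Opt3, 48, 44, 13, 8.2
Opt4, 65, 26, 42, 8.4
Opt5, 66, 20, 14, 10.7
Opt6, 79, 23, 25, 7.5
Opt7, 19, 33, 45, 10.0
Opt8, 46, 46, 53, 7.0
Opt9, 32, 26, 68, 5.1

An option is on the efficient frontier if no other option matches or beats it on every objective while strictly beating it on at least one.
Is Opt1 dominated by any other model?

Opt2: worse on fuel economy (18 vs 30).
Opt3: worse on cargo (13 vs 72).
Opt4: worse on price (65 vs 58).
Opt5: worse on price (66 vs 58).
Opt6: worse on price (79 vs 58).
Opt7: worse on cargo (45 vs 72).
Opt8: worse on cargo (53 vs 72).
Opt9: worse on fuel economy (26 vs 30).
No option is at least as good as Opt1 on every objective and strictly better on one.

No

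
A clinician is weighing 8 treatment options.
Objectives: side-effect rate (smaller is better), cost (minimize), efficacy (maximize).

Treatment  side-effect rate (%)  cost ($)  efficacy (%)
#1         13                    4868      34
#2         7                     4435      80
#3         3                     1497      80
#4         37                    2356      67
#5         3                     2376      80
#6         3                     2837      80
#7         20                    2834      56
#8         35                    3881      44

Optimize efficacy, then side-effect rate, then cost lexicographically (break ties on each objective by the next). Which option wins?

First maximize efficacy: best is 80, kept {#2, #3, #5, #6}.
Then minimize side-effect rate: best is 3, kept {#3, #5, #6}.
Then minimize cost: best is 1497, kept {#3}.

#3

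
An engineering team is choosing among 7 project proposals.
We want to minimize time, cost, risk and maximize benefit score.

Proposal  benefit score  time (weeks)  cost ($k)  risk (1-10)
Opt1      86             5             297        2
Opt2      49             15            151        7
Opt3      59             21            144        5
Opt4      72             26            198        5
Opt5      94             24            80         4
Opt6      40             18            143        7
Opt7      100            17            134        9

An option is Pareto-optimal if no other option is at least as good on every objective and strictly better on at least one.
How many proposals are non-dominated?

Opt1: not dominated (best time).
Opt2: not dominated.
Opt3: not dominated.
Opt4: dominated by Opt5 (benefit score 94≥72, time 24≤26, cost 80≤198, risk 4≤5).
Opt5: not dominated (best cost).
Opt6: not dominated.
Opt7: not dominated (best benefit score).
Pareto-optimal: Opt1, Opt2, Opt3, Opt5, Opt6, Opt7 → 6.

6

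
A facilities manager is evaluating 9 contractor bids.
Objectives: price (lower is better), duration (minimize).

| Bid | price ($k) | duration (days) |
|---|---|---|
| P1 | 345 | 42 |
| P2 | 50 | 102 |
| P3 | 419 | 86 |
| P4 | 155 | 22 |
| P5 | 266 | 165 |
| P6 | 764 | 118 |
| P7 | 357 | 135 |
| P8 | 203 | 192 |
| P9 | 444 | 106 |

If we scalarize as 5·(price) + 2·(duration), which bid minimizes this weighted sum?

P1: 5·345 + 2·42 = 1809
P2: 5·50 + 2·102 = 454
P3: 5·419 + 2·86 = 2267
P4: 5·155 + 2·22 = 819
P5: 5·266 + 2·165 = 1660
P6: 5·764 + 2·118 = 4056
P7: 5·357 + 2·135 = 2055
P8: 5·203 + 2·192 = 1399
P9: 5·444 + 2·106 = 2432
Lowest: P2 at 454.

P2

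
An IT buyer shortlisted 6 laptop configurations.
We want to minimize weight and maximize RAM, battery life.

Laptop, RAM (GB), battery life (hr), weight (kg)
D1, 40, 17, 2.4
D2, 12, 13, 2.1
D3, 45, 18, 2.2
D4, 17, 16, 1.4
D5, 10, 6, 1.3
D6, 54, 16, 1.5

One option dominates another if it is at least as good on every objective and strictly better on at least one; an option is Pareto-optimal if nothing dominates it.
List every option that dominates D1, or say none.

D3: RAM 45≥40, battery life 18≥17, weight 2.2≤2.4 — dominates D1.
Others (D2, D4, D5, D6) are each worse than D1 on at least one objective.

D3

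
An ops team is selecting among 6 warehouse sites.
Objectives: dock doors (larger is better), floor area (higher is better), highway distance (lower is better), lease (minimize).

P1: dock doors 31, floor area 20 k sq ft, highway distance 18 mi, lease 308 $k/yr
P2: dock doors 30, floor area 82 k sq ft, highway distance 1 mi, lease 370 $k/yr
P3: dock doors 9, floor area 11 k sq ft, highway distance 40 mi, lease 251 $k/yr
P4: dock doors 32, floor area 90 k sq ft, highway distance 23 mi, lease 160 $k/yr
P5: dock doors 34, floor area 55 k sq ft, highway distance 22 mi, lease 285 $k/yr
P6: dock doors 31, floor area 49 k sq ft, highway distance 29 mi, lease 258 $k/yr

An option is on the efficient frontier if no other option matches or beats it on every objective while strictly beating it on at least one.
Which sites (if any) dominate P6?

P4: dock doors 32≥31, floor area 90≥49, highway distance 23≤29, lease 160≤258 — dominates P6.
Others (P1, P2, P3, P5) are each worse than P6 on at least one objective.

P4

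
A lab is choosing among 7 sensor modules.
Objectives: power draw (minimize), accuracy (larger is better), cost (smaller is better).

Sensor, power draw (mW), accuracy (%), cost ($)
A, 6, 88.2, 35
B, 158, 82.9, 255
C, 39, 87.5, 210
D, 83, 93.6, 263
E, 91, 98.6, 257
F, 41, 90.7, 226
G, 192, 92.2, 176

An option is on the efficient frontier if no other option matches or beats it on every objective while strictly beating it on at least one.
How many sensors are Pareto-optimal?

A: not dominated (best power draw).
B: dominated by A (power draw 6≤158, accuracy 88.2≥82.9, cost 35≤255).
C: dominated by A (power draw 6≤39, accuracy 88.2≥87.5, cost 35≤210).
D: not dominated.
E: not dominated (best accuracy).
F: not dominated.
G: not dominated.
Pareto-optimal: A, D, E, F, G → 5.

5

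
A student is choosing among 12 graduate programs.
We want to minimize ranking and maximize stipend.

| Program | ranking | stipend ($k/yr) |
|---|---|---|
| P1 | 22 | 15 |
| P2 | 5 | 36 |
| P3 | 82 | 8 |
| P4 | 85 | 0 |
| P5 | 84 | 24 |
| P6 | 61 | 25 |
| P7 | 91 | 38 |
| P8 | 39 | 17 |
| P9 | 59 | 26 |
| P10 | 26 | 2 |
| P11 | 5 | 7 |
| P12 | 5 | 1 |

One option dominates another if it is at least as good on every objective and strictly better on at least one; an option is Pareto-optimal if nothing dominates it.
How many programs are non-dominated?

2

P1: dominated by P2 (ranking 5≤22, stipend 36≥15).
P2: not dominated.
P3: dominated by P1 (ranking 22≤82, stipend 15≥8).
P4: dominated by P1 (ranking 22≤85, stipend 15≥0).
P5: dominated by P2 (ranking 5≤84, stipend 36≥24).
P6: dominated by P2 (ranking 5≤61, stipend 36≥25).
P7: not dominated (best stipend).
P8: dominated by P2 (ranking 5≤39, stipend 36≥17).
P9: dominated by P2 (ranking 5≤59, stipend 36≥26).
P10: dominated by P1 (ranking 22≤26, stipend 15≥2).
P11: dominated by P2 (ranking 5≤5, stipend 36≥7).
P12: dominated by P2 (ranking 5≤5, stipend 36≥1).
Pareto-optimal: P2, P7 → 2.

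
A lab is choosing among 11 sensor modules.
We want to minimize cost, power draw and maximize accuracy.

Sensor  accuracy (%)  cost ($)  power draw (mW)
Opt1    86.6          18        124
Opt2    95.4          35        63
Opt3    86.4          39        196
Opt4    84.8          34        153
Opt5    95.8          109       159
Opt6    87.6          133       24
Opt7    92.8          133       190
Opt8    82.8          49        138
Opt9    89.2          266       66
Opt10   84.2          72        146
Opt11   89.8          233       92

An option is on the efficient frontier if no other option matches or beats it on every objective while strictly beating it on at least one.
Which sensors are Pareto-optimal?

Opt1, Opt2, Opt5, Opt6

Opt1: not dominated (best cost).
Opt2: not dominated.
Opt3: dominated by Opt1 (accuracy 86.6≥86.4, cost 18≤39, power draw 124≤196).
Opt4: dominated by Opt1 (accuracy 86.6≥84.8, cost 18≤34, power draw 124≤153).
Opt5: not dominated (best accuracy).
Opt6: not dominated (best power draw).
Opt7: dominated by Opt2 (accuracy 95.4≥92.8, cost 35≤133, power draw 63≤190).
Opt8: dominated by Opt1 (accuracy 86.6≥82.8, cost 18≤49, power draw 124≤138).
Opt9: dominated by Opt2 (accuracy 95.4≥89.2, cost 35≤266, power draw 63≤66).
Opt10: dominated by Opt1 (accuracy 86.6≥84.2, cost 18≤72, power draw 124≤146).
Opt11: dominated by Opt2 (accuracy 95.4≥89.8, cost 35≤233, power draw 63≤92).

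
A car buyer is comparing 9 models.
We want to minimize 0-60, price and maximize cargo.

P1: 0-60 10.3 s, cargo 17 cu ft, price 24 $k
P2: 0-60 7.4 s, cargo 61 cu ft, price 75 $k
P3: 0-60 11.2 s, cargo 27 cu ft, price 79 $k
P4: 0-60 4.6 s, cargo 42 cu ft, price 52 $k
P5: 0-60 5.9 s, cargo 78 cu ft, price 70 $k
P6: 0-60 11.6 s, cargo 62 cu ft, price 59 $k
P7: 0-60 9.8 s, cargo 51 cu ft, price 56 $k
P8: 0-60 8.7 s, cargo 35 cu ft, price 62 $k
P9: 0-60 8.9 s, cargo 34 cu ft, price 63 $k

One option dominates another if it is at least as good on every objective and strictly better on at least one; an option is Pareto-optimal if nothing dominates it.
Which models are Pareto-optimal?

P1: not dominated (best price).
P2: dominated by P5 (0-60 5.9≤7.4, cargo 78≥61, price 70≤75).
P3: dominated by P2 (0-60 7.4≤11.2, cargo 61≥27, price 75≤79).
P4: not dominated (best 0-60).
P5: not dominated (best cargo).
P6: not dominated.
P7: not dominated.
P8: dominated by P4 (0-60 4.6≤8.7, cargo 42≥35, price 52≤62).
P9: dominated by P4 (0-60 4.6≤8.9, cargo 42≥34, price 52≤63).

P1, P4, P5, P6, P7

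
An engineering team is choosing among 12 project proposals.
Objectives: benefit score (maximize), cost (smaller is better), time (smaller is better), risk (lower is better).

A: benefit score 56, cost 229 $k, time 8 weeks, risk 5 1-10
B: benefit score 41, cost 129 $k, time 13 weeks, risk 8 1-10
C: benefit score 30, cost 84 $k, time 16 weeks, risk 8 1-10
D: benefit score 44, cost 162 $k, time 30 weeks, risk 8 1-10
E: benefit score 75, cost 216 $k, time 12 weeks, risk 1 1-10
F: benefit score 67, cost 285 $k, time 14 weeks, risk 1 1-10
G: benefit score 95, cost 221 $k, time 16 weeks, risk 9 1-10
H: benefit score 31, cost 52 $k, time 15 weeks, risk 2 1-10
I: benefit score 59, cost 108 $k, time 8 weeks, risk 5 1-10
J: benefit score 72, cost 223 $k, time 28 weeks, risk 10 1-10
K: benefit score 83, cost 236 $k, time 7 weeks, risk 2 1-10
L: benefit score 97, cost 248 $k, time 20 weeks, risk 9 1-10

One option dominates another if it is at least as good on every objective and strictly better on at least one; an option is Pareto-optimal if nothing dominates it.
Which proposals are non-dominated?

E, G, H, I, K, L

A: dominated by I (benefit score 59≥56, cost 108≤229, time 8≤8, risk 5≤5).
B: dominated by I (benefit score 59≥41, cost 108≤129, time 8≤13, risk 5≤8).
C: dominated by H (benefit score 31≥30, cost 52≤84, time 15≤16, risk 2≤8).
D: dominated by I (benefit score 59≥44, cost 108≤162, time 8≤30, risk 5≤8).
E: not dominated.
F: dominated by E (benefit score 75≥67, cost 216≤285, time 12≤14, risk 1≤1).
G: not dominated.
H: not dominated (best cost).
I: not dominated.
J: dominated by E (benefit score 75≥72, cost 216≤223, time 12≤28, risk 1≤10).
K: not dominated (best time).
L: not dominated (best benefit score).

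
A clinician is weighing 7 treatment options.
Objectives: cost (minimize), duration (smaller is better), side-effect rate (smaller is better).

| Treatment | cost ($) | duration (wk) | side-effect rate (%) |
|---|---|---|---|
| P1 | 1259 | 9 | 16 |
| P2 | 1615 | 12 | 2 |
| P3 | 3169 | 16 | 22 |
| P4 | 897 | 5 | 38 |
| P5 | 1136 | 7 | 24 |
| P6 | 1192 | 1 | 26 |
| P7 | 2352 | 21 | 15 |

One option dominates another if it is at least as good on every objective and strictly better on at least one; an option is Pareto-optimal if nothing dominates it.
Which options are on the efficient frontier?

P1: not dominated.
P2: not dominated (best side-effect rate).
P3: dominated by P1 (cost 1259≤3169, duration 9≤16, side-effect rate 16≤22).
P4: not dominated (best cost).
P5: not dominated.
P6: not dominated (best duration).
P7: dominated by P2 (cost 1615≤2352, duration 12≤21, side-effect rate 2≤15).

P1, P2, P4, P5, P6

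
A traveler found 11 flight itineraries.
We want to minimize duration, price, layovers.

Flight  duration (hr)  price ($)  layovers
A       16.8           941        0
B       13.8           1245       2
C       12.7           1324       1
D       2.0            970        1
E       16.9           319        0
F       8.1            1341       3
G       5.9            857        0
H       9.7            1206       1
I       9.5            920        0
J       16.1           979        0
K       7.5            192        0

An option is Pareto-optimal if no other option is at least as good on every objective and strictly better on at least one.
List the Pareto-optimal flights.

D, G, K

A: dominated by G (duration 5.9≤16.8, price 857≤941, layovers 0≤0).
B: dominated by D (duration 2.0≤13.8, price 970≤1245, layovers 1≤2).
C: dominated by D (duration 2.0≤12.7, price 970≤1324, layovers 1≤1).
D: not dominated (best duration).
E: dominated by K (duration 7.5≤16.9, price 192≤319, layovers 0≤0).
F: dominated by D (duration 2.0≤8.1, price 970≤1341, layovers 1≤3).
G: not dominated.
H: dominated by D (duration 2.0≤9.7, price 970≤1206, layovers 1≤1).
I: dominated by G (duration 5.9≤9.5, price 857≤920, layovers 0≤0).
J: dominated by G (duration 5.9≤16.1, price 857≤979, layovers 0≤0).
K: not dominated (best price).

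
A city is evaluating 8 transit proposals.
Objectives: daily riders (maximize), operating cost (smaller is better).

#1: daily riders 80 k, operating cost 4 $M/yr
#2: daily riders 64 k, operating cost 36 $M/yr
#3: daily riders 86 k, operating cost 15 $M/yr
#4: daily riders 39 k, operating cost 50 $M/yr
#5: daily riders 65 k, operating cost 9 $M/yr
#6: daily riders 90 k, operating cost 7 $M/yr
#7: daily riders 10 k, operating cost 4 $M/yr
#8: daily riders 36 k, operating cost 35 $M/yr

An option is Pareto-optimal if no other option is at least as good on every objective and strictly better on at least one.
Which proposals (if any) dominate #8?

#1: daily riders 80≥36, operating cost 4≤35 — dominates #8.
#3: daily riders 86≥36, operating cost 15≤35 — dominates #8.
#5: daily riders 65≥36, operating cost 9≤35 — dominates #8.
#6: daily riders 90≥36, operating cost 7≤35 — dominates #8.
Others (#2, #4, #7) are each worse than #8 on at least one objective.

#1, #3, #5, #6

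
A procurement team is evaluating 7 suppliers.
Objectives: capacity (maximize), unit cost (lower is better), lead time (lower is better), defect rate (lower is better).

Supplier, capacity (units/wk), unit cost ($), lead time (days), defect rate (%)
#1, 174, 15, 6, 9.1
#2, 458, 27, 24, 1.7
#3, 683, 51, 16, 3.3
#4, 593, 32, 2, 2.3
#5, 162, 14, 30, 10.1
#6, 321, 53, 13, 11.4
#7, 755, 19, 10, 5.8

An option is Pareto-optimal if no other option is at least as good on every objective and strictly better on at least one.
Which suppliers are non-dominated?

#1: not dominated.
#2: not dominated (best defect rate).
#3: not dominated.
#4: not dominated (best lead time).
#5: not dominated (best unit cost).
#6: dominated by #4 (capacity 593≥321, unit cost 32≤53, lead time 2≤13, defect rate 2.3≤11.4).
#7: not dominated (best capacity).

#1, #2, #3, #4, #5, #7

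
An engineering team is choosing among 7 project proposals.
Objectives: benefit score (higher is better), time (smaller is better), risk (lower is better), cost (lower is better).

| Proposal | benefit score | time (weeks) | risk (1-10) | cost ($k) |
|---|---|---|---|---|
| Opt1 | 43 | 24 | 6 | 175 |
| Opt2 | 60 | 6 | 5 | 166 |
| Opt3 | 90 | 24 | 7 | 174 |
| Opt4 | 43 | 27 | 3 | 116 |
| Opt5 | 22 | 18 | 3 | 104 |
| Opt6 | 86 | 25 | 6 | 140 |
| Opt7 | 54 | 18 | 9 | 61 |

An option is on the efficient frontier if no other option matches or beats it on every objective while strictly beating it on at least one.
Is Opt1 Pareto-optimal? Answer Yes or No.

No

Opt2 vs Opt1: benefit score 60≥43, time 6≤24, risk 5≤6, cost 166≤175 — Opt2 is at least as good on every objective and strictly better on at least one, so Opt2 dominates Opt1.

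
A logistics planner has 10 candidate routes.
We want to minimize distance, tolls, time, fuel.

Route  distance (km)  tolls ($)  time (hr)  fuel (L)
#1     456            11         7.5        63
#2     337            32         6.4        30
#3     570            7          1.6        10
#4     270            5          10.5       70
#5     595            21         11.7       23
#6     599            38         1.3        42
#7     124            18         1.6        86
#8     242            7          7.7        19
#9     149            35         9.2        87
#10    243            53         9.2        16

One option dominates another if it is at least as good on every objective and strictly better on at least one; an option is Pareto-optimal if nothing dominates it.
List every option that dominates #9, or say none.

#7

#7: distance 124≤149, tolls 18≤35, time 1.6≤9.2, fuel 86≤87 — dominates #9.
Others (#1, #2, #3, #4, #5, #6, #8, #10) are each worse than #9 on at least one objective.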